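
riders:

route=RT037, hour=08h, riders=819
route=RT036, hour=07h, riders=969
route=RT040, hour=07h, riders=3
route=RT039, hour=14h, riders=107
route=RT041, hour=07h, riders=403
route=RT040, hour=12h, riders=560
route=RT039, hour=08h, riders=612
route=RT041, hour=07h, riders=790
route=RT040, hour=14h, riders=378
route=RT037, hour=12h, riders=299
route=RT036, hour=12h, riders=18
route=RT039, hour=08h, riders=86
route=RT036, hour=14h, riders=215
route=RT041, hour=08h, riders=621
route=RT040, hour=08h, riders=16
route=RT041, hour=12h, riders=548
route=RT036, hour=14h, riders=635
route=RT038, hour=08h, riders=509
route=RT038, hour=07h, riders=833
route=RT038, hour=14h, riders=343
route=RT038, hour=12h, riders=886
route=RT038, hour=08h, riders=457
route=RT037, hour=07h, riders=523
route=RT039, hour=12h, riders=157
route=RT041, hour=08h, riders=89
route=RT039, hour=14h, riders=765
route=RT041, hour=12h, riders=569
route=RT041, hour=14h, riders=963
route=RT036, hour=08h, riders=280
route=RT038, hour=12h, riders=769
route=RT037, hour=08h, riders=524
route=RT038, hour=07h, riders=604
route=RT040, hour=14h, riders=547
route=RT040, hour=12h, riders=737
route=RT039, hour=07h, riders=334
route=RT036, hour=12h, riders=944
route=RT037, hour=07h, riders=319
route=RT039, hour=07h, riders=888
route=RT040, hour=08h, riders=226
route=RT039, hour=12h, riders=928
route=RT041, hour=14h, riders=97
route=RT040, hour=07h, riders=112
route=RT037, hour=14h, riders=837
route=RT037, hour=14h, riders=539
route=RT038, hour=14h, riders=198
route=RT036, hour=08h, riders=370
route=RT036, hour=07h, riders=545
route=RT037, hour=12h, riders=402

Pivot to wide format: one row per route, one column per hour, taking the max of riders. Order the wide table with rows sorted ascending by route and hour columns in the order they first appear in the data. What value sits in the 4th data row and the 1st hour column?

612

With rows sorted ascending by route, row 4 is route=RT039. hour columns in first-appearance order: 08h, 07h, 14h, 12h; column 1 is 08h.
Long rows with route=RT039, hour=08h: max(612, 86) = 612.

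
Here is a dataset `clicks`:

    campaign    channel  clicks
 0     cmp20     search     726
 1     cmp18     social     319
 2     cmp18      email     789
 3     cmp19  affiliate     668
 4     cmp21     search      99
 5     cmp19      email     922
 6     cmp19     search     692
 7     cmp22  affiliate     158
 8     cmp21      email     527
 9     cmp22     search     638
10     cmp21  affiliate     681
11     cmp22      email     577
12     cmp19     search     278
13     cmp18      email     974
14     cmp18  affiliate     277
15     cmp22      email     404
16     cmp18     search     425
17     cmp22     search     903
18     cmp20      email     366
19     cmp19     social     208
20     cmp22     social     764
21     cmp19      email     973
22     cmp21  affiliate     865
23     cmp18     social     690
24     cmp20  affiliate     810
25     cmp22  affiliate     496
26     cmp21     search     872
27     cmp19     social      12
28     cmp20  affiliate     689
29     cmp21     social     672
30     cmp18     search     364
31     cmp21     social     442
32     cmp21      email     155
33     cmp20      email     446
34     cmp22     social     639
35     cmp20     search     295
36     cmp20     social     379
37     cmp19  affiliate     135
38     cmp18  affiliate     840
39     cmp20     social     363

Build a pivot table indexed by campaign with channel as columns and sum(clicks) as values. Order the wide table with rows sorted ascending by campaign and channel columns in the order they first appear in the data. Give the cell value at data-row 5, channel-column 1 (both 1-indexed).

1541

With rows sorted ascending by campaign, row 5 is campaign=cmp22. channel columns in first-appearance order: search, social, email, affiliate; column 1 is search.
Long rows with campaign=cmp22, channel=search: 638 + 903 = 1541.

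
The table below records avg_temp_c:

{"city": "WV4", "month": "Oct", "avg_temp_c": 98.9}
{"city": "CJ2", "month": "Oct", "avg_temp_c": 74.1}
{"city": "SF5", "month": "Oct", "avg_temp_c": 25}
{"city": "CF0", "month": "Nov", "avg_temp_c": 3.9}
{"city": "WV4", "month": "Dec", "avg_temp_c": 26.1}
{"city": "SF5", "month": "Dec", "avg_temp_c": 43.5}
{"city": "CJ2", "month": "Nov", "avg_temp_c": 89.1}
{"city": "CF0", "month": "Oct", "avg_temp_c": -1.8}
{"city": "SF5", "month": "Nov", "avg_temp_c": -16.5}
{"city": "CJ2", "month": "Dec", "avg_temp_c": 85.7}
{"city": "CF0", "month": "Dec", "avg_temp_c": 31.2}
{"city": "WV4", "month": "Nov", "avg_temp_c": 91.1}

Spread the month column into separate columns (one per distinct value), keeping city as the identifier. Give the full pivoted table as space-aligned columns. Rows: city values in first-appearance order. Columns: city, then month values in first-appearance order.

city  Oct   Nov    Dec 
WV4   98.9  91.1   26.1
CJ2   74.1  89.1   85.7
SF5   25    -16.5  43.5
CF0   -1.8  3.9    31.2

Columns: city plus the 3 distinct month values (Oct, Nov, Dec).
For example, row WV4 column Oct takes avg_temp_c=98.9 from the long row (WV4, Oct).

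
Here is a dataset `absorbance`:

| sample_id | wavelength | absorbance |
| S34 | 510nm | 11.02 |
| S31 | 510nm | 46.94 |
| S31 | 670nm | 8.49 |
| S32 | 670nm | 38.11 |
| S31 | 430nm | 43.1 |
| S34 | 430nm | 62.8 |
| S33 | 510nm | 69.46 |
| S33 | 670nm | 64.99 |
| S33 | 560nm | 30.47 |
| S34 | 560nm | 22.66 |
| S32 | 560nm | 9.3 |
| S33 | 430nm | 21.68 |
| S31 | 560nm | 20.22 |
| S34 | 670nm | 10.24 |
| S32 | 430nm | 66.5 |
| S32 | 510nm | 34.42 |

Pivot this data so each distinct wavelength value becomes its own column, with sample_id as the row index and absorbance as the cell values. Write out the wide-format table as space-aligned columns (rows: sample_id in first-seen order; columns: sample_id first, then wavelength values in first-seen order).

sample_id  510nm  670nm  430nm  560nm
S34        11.02  10.24  62.8   22.66
S31        46.94  8.49   43.1   20.22
S32        34.42  38.11  66.5   9.3  
S33        69.46  64.99  21.68  30.47

Columns: sample_id plus the 4 distinct wavelength values (510nm, 670nm, 430nm, 560nm).
For example, row S34 column 510nm takes absorbance=11.02 from the long row (S34, 510nm).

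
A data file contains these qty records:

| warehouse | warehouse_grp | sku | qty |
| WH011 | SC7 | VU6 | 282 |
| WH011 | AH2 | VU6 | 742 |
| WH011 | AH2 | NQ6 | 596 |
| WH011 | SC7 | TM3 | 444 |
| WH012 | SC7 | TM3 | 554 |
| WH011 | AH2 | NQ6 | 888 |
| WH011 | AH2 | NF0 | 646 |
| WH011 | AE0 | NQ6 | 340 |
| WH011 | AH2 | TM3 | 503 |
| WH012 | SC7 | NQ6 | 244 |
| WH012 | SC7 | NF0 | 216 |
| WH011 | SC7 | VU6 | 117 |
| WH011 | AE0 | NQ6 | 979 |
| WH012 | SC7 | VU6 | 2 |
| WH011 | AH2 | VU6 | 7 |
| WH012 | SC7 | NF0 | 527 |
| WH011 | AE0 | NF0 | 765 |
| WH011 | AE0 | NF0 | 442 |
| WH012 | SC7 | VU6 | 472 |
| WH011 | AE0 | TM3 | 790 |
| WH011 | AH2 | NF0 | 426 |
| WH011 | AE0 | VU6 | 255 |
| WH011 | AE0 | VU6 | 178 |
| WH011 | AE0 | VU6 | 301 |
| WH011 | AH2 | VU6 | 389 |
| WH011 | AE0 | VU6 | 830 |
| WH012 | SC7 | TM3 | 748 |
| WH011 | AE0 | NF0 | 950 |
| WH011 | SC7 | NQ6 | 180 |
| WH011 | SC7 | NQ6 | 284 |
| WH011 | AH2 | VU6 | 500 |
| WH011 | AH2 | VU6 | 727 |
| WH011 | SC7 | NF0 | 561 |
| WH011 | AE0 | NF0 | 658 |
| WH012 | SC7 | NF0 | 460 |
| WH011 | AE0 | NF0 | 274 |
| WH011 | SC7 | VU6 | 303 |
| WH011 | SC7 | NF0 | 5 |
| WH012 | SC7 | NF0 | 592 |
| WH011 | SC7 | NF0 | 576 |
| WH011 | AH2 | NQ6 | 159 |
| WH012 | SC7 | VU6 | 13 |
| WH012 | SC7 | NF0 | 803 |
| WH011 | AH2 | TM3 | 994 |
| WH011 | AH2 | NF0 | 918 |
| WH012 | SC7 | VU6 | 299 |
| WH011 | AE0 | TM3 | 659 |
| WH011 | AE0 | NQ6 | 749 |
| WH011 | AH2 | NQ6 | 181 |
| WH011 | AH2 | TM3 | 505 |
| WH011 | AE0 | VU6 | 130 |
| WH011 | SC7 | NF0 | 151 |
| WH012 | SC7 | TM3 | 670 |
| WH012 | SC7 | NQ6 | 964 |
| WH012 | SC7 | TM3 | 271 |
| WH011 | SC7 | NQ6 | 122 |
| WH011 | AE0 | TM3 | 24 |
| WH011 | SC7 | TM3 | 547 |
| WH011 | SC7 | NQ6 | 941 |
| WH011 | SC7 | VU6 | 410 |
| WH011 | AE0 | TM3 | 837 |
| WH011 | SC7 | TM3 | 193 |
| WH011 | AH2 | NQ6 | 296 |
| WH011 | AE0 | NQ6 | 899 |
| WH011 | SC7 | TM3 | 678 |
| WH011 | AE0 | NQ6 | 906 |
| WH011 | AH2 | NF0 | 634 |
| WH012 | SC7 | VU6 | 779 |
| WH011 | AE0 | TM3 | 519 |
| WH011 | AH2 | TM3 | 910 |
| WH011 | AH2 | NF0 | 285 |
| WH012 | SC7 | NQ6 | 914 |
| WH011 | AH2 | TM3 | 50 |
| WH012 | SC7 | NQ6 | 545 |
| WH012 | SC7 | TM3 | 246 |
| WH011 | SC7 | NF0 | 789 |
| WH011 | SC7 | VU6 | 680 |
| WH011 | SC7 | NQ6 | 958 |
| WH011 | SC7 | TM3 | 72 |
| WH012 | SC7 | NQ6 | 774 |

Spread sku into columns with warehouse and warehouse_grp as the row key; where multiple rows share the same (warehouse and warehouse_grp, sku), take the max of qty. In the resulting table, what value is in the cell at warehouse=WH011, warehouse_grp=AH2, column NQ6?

888

Rows with warehouse=WH011, warehouse_grp=AH2 and sku=NQ6: qty values are 596, 888, 159, 181, 296.
max(596, 888, 159, 181, 296) = 888.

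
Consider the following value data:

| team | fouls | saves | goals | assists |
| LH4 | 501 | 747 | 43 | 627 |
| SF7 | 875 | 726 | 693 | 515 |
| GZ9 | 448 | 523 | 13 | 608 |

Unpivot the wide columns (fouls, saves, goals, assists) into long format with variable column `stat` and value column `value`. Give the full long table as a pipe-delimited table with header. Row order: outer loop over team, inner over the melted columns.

| team | stat | value |
| LH4 | fouls | 501 |
| LH4 | saves | 747 |
| LH4 | goals | 43 |
| LH4 | assists | 627 |
| SF7 | fouls | 875 |
| SF7 | saves | 726 |
| SF7 | goals | 693 |
| SF7 | assists | 515 |
| GZ9 | fouls | 448 |
| GZ9 | saves | 523 |
| GZ9 | goals | 13 |
| GZ9 | assists | 608 |

Each (team, column) pair becomes one row: 3 × 4 = 12 rows.
For example, (LH4, fouls) → value=501.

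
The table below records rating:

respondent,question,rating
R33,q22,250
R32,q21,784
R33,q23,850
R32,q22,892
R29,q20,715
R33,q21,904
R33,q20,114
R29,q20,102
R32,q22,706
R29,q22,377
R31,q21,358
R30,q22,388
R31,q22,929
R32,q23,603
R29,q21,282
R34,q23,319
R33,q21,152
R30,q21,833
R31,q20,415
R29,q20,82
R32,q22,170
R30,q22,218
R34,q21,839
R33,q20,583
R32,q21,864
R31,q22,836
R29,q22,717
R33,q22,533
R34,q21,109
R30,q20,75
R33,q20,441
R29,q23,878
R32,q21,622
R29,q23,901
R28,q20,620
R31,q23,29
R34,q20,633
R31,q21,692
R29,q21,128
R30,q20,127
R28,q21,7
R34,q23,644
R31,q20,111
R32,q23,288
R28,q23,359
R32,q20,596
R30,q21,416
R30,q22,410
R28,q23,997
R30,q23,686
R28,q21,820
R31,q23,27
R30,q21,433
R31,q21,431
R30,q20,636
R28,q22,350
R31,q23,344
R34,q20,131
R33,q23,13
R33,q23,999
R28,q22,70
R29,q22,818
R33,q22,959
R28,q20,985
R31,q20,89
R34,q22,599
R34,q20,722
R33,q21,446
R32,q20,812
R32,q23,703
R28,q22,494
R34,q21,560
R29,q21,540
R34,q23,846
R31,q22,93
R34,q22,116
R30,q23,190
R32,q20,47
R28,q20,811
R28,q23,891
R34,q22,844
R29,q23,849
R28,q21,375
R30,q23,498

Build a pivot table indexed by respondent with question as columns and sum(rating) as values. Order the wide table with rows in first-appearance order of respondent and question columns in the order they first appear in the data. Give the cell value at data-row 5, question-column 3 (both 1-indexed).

With rows in first-appearance order of respondent, row 5 is respondent=R30. question columns in first-appearance order: q22, q21, q23, q20; column 3 is q23.
Long rows with respondent=R30, question=q23: 686 + 190 + 498 = 1374.

1374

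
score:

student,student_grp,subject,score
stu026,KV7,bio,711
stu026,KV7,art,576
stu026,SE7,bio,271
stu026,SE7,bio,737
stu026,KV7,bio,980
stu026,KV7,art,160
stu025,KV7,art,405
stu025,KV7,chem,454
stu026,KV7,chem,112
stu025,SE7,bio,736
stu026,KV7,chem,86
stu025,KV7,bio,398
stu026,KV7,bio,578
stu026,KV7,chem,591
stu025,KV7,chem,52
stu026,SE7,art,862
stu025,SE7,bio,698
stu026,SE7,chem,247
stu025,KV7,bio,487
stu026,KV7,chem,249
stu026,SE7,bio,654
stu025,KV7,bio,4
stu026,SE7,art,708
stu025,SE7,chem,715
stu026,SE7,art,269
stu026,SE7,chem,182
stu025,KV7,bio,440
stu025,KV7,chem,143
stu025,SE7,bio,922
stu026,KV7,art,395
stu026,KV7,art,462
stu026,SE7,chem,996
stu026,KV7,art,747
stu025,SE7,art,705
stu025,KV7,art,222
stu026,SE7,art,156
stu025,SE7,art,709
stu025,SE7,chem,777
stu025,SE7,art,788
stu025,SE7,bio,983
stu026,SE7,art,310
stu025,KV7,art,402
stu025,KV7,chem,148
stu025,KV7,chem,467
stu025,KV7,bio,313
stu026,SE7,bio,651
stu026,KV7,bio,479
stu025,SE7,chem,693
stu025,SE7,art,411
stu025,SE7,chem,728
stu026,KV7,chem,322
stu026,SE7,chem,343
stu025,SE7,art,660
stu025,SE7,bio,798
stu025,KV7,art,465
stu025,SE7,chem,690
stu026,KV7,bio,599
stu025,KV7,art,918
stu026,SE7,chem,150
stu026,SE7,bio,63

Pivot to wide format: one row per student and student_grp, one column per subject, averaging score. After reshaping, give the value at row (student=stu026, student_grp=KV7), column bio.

Rows with student=stu026, student_grp=KV7 and subject=bio: score values are 711, 980, 578, 479, 599.
(711 + 980 + 578 + 479 + 599) / 5 = 669.40.

669.40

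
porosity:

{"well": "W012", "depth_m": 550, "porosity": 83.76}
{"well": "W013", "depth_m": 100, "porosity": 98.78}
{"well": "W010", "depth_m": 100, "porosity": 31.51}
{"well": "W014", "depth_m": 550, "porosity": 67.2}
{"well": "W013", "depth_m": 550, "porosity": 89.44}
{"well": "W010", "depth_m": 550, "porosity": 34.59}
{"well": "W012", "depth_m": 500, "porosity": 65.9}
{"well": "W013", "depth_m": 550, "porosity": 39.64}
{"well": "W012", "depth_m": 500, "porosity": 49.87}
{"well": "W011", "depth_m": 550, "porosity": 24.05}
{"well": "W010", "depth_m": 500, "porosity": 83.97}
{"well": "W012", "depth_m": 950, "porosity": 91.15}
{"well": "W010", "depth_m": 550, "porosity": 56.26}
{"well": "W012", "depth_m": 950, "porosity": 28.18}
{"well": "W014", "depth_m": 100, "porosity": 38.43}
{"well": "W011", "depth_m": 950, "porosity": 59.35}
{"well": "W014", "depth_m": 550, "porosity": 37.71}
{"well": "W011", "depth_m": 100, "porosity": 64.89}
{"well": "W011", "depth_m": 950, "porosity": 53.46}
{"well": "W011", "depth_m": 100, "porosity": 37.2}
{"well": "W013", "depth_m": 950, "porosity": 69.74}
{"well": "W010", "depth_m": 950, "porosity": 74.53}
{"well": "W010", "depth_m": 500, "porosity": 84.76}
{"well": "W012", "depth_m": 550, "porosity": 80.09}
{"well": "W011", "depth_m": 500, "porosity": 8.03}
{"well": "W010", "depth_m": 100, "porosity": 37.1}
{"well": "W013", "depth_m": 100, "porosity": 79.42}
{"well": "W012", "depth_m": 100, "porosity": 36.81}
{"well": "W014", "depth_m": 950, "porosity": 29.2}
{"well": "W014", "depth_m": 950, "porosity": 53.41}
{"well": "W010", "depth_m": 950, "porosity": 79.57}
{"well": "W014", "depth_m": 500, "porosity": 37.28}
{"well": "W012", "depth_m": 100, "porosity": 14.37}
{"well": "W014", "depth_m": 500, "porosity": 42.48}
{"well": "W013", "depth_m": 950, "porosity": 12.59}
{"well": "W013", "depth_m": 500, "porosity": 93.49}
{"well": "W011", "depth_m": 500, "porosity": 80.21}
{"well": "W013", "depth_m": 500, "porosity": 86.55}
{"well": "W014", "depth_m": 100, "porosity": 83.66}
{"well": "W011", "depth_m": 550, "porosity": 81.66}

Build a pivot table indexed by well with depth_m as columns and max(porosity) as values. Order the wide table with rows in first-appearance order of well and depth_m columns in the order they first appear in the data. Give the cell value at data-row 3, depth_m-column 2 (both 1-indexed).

With rows in first-appearance order of well, row 3 is well=W010. depth_m columns in first-appearance order: 550, 100, 500, 950; column 2 is 100.
Long rows with well=W010, depth_m=100: max(31.51, 37.1) = 37.1.

37.1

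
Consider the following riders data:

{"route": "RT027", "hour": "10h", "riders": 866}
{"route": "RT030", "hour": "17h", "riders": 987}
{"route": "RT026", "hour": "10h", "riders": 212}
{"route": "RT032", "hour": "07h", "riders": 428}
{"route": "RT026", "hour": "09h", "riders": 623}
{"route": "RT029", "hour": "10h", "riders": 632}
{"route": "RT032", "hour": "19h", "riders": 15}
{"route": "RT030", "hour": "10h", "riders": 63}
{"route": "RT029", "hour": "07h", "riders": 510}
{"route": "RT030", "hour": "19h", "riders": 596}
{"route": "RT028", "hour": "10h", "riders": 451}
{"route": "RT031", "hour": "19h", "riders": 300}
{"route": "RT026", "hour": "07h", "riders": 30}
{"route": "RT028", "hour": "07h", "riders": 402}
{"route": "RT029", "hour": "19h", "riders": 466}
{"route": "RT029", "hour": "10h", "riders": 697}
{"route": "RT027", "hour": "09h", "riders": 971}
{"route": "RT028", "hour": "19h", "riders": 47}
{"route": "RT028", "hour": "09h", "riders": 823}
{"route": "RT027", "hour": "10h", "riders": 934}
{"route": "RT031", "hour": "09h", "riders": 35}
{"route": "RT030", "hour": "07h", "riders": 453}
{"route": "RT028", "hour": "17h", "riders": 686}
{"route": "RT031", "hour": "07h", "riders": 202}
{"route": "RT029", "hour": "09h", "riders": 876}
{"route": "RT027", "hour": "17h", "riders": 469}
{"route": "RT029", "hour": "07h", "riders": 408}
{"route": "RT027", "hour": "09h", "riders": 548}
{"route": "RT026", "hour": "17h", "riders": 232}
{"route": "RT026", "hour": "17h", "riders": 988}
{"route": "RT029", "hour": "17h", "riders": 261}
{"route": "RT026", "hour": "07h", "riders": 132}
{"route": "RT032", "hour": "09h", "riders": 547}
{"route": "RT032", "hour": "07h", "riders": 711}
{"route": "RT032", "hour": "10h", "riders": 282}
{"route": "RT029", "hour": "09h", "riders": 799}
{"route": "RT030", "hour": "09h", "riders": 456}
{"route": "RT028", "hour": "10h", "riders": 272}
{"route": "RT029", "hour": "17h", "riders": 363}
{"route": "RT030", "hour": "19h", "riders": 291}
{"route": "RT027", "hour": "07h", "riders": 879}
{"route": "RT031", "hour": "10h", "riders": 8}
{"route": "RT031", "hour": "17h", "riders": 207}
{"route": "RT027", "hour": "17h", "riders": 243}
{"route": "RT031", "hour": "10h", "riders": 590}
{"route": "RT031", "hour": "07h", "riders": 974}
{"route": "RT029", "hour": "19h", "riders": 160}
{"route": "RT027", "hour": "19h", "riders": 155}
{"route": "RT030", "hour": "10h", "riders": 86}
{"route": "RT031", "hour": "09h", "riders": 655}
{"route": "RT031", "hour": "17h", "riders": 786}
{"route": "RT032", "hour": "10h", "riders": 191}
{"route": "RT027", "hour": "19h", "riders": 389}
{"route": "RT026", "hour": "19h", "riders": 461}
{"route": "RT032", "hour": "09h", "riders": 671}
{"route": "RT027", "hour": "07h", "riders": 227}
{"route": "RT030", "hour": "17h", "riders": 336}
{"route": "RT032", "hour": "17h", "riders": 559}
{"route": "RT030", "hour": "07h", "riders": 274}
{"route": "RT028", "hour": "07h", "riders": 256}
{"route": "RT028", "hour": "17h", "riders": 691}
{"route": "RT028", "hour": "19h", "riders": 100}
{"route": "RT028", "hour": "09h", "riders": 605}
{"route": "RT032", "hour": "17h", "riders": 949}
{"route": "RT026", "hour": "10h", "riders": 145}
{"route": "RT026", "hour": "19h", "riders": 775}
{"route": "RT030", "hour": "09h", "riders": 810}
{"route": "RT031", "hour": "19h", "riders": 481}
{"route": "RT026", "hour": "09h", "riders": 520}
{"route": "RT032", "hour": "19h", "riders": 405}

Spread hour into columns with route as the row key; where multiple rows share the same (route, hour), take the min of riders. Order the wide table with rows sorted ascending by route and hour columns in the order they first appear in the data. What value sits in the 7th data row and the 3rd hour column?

428

With rows sorted ascending by route, row 7 is route=RT032. hour columns in first-appearance order: 10h, 17h, 07h, 09h, 19h; column 3 is 07h.
Long rows with route=RT032, hour=07h: min(428, 711) = 428.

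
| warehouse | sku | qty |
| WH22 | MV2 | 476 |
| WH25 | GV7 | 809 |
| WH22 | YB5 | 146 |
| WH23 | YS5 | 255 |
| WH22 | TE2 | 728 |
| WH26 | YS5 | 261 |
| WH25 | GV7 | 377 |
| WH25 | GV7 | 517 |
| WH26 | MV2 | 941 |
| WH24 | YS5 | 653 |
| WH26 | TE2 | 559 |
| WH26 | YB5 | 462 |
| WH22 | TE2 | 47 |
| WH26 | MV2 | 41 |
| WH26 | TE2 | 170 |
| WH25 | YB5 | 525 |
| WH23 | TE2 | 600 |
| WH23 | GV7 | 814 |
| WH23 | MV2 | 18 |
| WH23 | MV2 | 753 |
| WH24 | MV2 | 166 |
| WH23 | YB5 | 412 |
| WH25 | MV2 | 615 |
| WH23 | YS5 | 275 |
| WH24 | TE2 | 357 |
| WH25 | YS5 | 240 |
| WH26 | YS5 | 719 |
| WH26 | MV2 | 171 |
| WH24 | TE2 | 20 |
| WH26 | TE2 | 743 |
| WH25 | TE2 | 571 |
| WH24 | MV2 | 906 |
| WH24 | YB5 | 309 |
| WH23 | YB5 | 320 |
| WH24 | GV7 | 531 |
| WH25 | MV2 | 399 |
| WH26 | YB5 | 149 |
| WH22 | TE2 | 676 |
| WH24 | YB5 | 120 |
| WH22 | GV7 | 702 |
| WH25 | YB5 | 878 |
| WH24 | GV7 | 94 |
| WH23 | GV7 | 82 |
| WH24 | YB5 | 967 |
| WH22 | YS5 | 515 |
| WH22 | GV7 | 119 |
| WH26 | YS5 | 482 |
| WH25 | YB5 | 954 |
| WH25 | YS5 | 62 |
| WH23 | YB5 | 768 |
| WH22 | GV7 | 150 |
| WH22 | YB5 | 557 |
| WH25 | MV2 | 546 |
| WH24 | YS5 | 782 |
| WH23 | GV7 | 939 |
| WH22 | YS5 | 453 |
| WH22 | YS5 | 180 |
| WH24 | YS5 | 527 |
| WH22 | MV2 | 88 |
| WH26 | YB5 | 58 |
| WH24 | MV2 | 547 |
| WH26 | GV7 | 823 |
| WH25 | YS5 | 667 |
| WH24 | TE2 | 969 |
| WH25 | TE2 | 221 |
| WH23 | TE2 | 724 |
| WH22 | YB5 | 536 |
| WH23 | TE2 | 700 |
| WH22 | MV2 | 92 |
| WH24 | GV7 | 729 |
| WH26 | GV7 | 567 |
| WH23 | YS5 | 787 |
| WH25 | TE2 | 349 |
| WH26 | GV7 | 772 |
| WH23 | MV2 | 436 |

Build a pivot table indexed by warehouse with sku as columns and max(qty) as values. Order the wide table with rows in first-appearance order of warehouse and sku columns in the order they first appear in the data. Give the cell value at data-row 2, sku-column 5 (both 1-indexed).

571

With rows in first-appearance order of warehouse, row 2 is warehouse=WH25. sku columns in first-appearance order: MV2, GV7, YB5, YS5, TE2; column 5 is TE2.
Long rows with warehouse=WH25, sku=TE2: max(571, 221, 349) = 571.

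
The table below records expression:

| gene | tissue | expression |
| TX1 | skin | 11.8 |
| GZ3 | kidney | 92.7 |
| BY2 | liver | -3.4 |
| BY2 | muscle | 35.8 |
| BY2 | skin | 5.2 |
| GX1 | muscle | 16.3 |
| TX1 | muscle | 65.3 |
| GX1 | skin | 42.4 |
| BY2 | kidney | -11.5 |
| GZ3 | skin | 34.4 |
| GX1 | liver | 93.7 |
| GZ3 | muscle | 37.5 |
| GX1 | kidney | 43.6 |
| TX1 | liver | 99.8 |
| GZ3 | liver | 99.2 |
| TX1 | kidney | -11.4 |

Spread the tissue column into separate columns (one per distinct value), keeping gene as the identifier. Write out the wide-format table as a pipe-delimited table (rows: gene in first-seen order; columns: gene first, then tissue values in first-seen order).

| gene | skin | kidney | liver | muscle |
| TX1 | 11.8 | -11.4 | 99.8 | 65.3 |
| GZ3 | 34.4 | 92.7 | 99.2 | 37.5 |
| BY2 | 5.2 | -11.5 | -3.4 | 35.8 |
| GX1 | 42.4 | 43.6 | 93.7 | 16.3 |

Columns: gene plus the 4 distinct tissue values (skin, kidney, liver, muscle).
For example, row TX1 column skin takes expression=11.8 from the long row (TX1, skin).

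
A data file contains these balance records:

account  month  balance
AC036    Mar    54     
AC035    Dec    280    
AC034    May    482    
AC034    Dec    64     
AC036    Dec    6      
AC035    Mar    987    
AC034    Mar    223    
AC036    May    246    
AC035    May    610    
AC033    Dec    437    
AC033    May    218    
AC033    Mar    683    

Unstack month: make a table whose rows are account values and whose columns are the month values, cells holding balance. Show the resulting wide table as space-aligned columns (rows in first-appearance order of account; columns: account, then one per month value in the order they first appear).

Columns: account plus the 3 distinct month values (Mar, Dec, May).
For example, row AC036 column Mar takes balance=54 from the long row (AC036, Mar).

account  Mar  Dec  May
AC036    54   6    246
AC035    987  280  610
AC034    223  64   482
AC033    683  437  218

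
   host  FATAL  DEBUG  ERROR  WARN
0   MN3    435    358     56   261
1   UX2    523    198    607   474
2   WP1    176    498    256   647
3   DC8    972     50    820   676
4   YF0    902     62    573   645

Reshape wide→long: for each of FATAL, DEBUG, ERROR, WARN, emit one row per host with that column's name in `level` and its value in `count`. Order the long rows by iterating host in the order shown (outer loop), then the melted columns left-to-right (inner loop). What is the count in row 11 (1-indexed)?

256

20 rows total (5 × 4). Row 11: index ⌊(11-1)/4⌋ = 2 into host → WP1; (11-1) mod 4 = 2 into the melted columns → ERROR.
So row 11 is (WP1, ERROR, 256); count = 256.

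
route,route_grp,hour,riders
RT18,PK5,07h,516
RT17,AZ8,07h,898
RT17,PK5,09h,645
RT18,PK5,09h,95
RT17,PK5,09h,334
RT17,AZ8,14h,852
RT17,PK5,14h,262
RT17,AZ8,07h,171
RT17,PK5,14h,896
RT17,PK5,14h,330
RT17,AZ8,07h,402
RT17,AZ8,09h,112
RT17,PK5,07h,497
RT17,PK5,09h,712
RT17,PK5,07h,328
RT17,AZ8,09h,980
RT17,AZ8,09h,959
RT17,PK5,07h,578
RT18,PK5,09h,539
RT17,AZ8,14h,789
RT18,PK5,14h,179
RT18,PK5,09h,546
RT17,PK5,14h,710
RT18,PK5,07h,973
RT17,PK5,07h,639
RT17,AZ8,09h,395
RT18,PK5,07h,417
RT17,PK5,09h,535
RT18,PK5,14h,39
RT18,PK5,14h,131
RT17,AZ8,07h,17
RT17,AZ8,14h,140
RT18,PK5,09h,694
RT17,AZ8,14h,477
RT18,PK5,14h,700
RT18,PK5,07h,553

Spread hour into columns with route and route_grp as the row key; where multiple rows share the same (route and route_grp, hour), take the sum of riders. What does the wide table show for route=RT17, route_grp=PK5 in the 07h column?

Rows with route=RT17, route_grp=PK5 and hour=07h: riders values are 497, 328, 578, 639.
497 + 328 + 578 + 639 = 2042.

2042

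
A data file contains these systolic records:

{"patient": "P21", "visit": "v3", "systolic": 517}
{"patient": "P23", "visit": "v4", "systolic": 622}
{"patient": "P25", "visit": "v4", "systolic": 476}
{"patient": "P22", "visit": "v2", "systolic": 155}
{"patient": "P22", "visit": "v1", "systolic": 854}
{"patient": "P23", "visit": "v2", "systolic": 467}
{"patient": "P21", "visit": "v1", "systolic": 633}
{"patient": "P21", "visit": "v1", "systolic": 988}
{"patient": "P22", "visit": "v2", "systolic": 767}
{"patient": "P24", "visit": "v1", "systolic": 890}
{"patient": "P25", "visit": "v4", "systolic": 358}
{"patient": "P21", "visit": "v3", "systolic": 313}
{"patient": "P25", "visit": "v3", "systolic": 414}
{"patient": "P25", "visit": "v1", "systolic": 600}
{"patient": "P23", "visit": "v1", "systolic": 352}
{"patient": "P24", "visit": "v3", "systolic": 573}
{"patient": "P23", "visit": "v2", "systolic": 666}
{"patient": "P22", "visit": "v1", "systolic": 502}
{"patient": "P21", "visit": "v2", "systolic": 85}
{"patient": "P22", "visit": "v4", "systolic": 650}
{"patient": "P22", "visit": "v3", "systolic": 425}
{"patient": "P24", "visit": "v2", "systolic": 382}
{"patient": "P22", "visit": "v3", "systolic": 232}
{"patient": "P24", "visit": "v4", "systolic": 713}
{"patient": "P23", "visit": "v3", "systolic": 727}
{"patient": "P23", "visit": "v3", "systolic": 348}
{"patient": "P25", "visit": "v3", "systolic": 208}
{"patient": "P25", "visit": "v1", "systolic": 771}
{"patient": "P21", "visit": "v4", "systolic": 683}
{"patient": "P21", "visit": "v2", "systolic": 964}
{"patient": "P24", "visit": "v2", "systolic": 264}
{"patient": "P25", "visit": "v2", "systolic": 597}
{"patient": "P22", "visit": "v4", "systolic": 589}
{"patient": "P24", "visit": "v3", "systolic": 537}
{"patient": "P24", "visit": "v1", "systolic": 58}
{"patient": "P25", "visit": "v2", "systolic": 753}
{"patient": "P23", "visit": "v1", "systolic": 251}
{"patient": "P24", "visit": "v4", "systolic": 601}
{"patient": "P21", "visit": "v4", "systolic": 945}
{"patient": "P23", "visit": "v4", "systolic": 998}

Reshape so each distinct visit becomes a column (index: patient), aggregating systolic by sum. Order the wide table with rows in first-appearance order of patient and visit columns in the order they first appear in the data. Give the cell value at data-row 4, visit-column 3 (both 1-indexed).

With rows in first-appearance order of patient, row 4 is patient=P22. visit columns in first-appearance order: v3, v4, v2, v1; column 3 is v2.
Long rows with patient=P22, visit=v2: 155 + 767 = 922.

922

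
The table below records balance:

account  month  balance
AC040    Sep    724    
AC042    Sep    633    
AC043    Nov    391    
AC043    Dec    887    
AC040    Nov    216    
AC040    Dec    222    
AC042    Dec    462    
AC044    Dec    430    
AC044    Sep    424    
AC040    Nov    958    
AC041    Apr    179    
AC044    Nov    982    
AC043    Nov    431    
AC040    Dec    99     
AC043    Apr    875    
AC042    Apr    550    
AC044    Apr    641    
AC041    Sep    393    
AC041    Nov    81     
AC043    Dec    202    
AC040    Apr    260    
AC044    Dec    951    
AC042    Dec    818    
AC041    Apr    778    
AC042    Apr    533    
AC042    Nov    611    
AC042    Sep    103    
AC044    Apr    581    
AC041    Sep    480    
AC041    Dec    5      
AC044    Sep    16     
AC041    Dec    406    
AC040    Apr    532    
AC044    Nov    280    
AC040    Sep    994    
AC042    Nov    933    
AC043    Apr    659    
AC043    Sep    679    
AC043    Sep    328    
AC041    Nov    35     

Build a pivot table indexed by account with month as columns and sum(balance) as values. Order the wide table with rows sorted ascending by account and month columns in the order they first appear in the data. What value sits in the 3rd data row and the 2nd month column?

With rows sorted ascending by account, row 3 is account=AC042. month columns in first-appearance order: Sep, Nov, Dec, Apr; column 2 is Nov.
Long rows with account=AC042, month=Nov: 611 + 933 = 1544.

1544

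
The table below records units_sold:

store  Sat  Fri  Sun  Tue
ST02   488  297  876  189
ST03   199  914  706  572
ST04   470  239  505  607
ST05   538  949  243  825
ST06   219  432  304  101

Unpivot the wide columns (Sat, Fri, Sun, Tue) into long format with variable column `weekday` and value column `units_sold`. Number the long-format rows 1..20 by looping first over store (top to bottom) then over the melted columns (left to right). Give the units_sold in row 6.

914

20 rows total (5 × 4). Row 6: index ⌊(6-1)/4⌋ = 1 into store → ST03; (6-1) mod 4 = 1 into the melted columns → Fri.
So row 6 is (ST03, Fri, 914); units_sold = 914.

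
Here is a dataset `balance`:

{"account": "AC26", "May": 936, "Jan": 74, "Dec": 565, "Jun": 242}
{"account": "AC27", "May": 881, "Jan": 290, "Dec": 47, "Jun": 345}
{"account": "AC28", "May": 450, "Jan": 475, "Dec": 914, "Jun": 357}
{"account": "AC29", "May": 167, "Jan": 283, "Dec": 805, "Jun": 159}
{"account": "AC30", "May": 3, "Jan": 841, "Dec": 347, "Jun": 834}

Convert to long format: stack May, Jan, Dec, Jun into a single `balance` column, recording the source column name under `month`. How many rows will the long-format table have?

20

5 account values × 4 melted columns = 20 rows.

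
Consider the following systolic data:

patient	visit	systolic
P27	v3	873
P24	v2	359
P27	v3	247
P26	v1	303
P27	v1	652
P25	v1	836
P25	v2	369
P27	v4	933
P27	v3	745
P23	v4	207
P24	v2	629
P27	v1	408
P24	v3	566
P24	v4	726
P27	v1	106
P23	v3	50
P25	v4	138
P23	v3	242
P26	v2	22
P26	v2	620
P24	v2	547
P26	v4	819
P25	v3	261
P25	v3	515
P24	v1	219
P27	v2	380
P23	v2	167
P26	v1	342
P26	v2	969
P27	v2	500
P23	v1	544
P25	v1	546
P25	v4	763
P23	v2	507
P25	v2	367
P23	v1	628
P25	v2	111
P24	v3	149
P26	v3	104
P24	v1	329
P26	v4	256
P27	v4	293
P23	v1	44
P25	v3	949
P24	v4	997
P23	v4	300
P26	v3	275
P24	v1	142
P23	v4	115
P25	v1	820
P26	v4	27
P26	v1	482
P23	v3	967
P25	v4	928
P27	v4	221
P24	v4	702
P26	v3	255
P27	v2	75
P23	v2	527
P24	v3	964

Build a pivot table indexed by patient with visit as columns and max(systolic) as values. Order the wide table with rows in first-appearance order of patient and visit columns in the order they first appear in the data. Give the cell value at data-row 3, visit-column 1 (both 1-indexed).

275

With rows in first-appearance order of patient, row 3 is patient=P26. visit columns in first-appearance order: v3, v2, v1, v4; column 1 is v3.
Long rows with patient=P26, visit=v3: max(104, 275, 255) = 275.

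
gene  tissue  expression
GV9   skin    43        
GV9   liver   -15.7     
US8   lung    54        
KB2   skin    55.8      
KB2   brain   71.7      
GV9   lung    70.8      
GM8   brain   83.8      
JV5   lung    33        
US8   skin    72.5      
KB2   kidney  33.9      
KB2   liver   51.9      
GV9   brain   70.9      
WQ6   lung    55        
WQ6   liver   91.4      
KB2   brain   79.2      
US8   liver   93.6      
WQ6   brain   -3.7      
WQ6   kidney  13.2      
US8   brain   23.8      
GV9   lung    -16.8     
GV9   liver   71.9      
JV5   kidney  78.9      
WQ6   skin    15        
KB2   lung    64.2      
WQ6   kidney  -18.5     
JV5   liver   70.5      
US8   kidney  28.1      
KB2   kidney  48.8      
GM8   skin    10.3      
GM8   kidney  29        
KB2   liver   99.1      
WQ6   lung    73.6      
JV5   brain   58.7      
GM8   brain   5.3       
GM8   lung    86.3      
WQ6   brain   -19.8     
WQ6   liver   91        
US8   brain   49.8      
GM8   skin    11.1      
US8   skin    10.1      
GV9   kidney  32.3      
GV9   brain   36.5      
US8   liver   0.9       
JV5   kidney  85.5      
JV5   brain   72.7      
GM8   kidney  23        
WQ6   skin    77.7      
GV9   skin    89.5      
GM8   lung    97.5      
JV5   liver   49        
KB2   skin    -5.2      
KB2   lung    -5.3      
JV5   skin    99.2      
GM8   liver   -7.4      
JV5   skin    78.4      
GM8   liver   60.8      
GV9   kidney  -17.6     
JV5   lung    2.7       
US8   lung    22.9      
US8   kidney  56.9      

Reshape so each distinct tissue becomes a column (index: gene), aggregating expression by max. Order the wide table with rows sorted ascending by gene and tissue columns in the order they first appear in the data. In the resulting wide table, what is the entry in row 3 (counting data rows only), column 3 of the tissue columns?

33

With rows sorted ascending by gene, row 3 is gene=JV5. tissue columns in first-appearance order: skin, liver, lung, brain, kidney; column 3 is lung.
Long rows with gene=JV5, tissue=lung: max(33, 2.7) = 33.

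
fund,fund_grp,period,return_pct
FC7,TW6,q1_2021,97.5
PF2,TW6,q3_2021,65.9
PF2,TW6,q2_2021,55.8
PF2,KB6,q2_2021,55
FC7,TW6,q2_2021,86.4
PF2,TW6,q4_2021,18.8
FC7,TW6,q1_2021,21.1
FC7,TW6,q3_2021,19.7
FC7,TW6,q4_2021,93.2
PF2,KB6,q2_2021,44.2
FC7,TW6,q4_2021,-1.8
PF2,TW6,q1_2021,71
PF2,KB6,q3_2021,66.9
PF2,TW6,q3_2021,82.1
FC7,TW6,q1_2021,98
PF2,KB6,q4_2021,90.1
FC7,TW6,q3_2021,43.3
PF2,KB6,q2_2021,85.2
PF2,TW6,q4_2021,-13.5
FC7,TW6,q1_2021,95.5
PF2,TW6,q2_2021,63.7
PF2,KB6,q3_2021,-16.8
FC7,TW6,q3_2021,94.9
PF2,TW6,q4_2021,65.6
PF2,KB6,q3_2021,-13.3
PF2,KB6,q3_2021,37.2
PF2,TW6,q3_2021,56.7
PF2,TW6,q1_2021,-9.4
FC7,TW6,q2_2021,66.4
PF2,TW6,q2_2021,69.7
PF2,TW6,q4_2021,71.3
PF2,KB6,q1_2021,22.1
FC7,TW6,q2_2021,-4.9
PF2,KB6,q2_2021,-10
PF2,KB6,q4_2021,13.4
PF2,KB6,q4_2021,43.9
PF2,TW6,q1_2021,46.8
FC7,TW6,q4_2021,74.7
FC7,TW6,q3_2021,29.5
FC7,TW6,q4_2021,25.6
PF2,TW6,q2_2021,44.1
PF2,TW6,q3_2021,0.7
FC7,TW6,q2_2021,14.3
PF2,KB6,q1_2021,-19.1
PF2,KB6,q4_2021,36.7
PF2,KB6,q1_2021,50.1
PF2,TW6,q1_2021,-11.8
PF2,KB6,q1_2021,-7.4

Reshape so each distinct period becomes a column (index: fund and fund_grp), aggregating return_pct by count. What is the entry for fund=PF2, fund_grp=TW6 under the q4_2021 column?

4

Rows with fund=PF2, fund_grp=TW6 and period=q4_2021: return_pct values are 18.8, -13.5, 65.6, 71.3.
4 rows match — count = 4.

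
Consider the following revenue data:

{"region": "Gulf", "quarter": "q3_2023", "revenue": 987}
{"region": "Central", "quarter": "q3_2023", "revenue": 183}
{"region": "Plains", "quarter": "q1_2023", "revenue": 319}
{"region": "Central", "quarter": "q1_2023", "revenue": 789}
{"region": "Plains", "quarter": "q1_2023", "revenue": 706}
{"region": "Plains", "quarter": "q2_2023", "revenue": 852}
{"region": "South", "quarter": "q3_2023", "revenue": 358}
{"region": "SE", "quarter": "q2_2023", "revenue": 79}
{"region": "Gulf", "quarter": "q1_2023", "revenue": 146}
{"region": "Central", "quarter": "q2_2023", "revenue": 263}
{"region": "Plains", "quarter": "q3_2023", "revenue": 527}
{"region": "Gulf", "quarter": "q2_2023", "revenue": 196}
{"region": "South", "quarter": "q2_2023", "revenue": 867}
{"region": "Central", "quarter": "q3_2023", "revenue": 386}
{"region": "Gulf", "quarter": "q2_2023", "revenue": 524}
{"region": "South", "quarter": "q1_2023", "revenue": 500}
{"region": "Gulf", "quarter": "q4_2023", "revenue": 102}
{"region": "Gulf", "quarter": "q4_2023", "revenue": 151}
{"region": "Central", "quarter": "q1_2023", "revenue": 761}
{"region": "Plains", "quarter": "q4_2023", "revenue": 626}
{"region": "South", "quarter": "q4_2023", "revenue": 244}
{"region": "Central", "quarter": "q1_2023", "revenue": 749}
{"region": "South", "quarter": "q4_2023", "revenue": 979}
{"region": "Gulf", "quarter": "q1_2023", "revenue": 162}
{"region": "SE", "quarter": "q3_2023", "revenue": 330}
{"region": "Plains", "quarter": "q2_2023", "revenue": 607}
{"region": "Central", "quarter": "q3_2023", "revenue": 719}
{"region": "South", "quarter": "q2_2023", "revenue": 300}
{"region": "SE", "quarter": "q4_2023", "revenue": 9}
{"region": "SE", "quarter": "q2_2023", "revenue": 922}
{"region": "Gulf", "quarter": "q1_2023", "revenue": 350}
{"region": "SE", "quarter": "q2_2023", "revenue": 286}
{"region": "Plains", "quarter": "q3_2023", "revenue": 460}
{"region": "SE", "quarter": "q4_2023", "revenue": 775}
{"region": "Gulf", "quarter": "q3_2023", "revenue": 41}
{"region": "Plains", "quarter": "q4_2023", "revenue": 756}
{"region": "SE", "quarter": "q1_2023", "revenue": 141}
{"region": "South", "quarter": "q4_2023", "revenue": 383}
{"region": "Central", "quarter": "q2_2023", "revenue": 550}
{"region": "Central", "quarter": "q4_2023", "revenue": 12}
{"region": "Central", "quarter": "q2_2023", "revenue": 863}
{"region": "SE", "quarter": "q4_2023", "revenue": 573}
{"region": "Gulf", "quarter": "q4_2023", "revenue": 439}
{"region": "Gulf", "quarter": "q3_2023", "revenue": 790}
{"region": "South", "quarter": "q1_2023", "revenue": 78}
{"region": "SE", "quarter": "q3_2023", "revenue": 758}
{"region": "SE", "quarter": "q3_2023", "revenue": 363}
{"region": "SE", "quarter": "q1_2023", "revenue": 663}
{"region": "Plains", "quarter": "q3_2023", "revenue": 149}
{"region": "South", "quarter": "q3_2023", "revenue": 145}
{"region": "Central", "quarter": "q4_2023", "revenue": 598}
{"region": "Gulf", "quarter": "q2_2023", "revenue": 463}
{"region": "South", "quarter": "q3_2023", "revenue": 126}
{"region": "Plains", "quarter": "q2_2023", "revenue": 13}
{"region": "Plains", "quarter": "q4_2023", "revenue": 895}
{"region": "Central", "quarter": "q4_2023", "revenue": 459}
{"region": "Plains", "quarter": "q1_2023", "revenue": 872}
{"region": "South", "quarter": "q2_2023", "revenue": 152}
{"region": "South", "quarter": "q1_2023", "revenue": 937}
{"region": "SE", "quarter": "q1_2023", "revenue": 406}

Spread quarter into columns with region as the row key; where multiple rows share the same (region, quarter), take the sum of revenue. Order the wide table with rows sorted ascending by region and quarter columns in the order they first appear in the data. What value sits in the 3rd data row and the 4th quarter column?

2277

With rows sorted ascending by region, row 3 is region=Plains. quarter columns in first-appearance order: q3_2023, q1_2023, q2_2023, q4_2023; column 4 is q4_2023.
Long rows with region=Plains, quarter=q4_2023: 626 + 756 + 895 = 2277.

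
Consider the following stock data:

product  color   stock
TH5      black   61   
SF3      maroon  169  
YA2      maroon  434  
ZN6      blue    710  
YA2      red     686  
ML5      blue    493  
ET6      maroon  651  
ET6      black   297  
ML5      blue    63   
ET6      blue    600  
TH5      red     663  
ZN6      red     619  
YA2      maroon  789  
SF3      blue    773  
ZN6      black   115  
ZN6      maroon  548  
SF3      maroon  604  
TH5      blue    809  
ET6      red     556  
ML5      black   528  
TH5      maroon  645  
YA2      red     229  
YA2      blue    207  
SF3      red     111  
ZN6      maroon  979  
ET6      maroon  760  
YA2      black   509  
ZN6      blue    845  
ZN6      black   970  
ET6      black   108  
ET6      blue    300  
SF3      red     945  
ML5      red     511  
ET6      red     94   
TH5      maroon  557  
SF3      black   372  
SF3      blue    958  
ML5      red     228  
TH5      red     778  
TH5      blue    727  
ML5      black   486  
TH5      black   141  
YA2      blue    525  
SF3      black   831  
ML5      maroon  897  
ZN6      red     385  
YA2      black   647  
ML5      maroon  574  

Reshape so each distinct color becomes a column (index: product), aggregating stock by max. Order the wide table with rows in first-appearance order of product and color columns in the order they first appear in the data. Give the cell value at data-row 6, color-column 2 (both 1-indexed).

760

With rows in first-appearance order of product, row 6 is product=ET6. color columns in first-appearance order: black, maroon, blue, red; column 2 is maroon.
Long rows with product=ET6, color=maroon: max(651, 760) = 760.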